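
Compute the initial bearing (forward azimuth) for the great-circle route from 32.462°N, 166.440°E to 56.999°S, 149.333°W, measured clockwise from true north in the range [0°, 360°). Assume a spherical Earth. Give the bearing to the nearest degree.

157°

Δλ = -149.333 − 166.440 = -315.773°; wrapped into (−180°, 180°]: 44.227°.
θ = atan2( sin Δλ · cos φ₂ , cos φ₁ · sin φ₂ − sin φ₁ · cos φ₂ · cos Δλ )
  = atan2(0.37990, -0.91710) = 157.499° → normalised to [0°, 360°): 157.499°.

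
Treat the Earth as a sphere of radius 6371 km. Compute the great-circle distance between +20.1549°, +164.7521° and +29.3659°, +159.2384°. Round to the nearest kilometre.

Δλ = 159.2384 − 164.7521 = -5.5137°.
Δφ = 29.3659 − 20.1549 = 9.2110°.
a = sin²(Δφ/2) + cos φ₁ · cos φ₂ · sin²(Δλ/2) = 0.008340.
c = 2·atan2(√a, √(1−a)) = 0.18290 rad → d = 6371·c ≈ 1165.26 km.

1165 km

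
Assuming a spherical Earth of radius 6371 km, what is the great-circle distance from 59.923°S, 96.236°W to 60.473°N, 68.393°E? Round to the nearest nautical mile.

Δλ = 68.393 − -96.236 = 164.629°.
Δφ = 60.473 − -59.923 = 120.396°.
a = sin²(Δφ/2) + cos φ₁ · cos φ₂ · sin²(Δλ/2) = 0.995560.
c = 2·atan2(√a, √(1−a)) = 3.00822 rad → d = 6371·c ≈ 19165.37 km ≈ 10348.47 nmi.

10348 nmi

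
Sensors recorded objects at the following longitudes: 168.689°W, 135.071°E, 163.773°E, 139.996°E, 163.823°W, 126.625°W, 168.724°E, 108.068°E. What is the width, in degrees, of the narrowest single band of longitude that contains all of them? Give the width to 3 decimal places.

125.307°

Sort the longitudes: -168.689°, -163.823°, -126.625°, +108.068°, +135.071°, +139.996°, +163.773°, +168.724°.
Eastward gaps between consecutive values (wrapping around): 4.866°, 37.198°, 234.693°, 27.003°, 4.925°, 23.777°, 4.951°, 22.587°.
Largest gap = 234.693° ⇒ minimal covering band is its complement: 360° − 234.693° = 125.307°.
Band runs from +108.068° eastward to -126.625°, crossing the antimeridian.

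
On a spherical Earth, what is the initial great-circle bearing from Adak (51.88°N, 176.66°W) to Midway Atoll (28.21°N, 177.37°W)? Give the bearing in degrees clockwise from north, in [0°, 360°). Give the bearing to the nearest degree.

Δλ = -177.37 − -176.66 = -0.71°.
θ = atan2( sin Δλ · cos φ₂ , cos φ₁ · sin φ₂ − sin φ₁ · cos φ₂ · cos Δλ )
  = atan2(-0.01092, -0.40142) = -178.442° → normalised to [0°, 360°): 181.558°.

182°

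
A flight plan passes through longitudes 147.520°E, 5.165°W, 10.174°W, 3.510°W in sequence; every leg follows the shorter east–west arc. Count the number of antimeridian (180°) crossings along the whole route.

Leg 1: +147.520° → -5.165°, shortest Δλ = -152.685° (west) — does not cross 180°.
Leg 2: -5.165° → -10.174°, shortest Δλ = -5.009° (west) — does not cross 180°.
Leg 3: -10.174° → -3.510°, shortest Δλ = 6.664° (east) — does not cross 180°.
Total crossings: 0.

0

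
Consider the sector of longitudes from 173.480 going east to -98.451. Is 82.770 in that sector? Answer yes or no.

Band width going east from +173.480° to -98.451°: ((-98.451 − 173.480) mod 360) = 88.069°.
Offset of +82.770° east of the west edge: ((82.770 − 173.480) mod 360) = 269.290°.
269.290° > 88.069° ⇒ outside.

No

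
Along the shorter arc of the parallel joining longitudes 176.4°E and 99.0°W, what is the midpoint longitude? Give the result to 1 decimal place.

Signed shortest Δλ from +176.4° to -99.0° is +84.6°.
Midpoint longitude = +176.4° + (+84.6°)/2 = +176.4° + 42.3° = +218.7°.
Normalise into (−180°, 180°]: -141.3°.
(The naïve average (+176.4 + -99.0)/2 = 38.7° is on the wrong side of the globe.)

141.3°W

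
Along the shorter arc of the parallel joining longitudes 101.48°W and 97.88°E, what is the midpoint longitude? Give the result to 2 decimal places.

Signed shortest Δλ from -101.48° to +97.88° is -160.64°.
Midpoint longitude = -101.48° + (-160.64°)/2 = -101.48° − 80.32° = -181.80°.
Normalise into (−180°, 180°]: +178.20°.
(The naïve average (-101.48 + +97.88)/2 = -1.8° is on the wrong side of the globe.)

178.20°E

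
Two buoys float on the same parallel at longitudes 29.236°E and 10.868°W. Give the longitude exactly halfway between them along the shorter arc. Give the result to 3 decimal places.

Signed shortest Δλ from +29.236° to -10.868° is -40.104°.
Midpoint longitude = +29.236° + (-40.104°)/2 = +29.236° − 20.052° = +9.184°.

9.184°E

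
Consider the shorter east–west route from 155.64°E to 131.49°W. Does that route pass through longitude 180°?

Naïve |-131.49 − 155.64| = 287.13° > 180°, so the shorter arc goes the other way round — across 180°.
Signed shortest Δλ = ((-131.49 − 155.64 + 180) mod 360) − 180 = 72.87°.
Going east by 72.87° from +155.64° passes through 180° before reaching -131.49°.

Yes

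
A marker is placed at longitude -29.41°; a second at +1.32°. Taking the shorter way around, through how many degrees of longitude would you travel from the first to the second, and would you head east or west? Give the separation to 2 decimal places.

30.73° east

Raw difference: 1.32 − -29.41 = 30.73°.
Normalise into (−180°, 180°]: 30.73° stays 30.73°.
Positive ⇒ the second point lies to the east; separation 30.73°.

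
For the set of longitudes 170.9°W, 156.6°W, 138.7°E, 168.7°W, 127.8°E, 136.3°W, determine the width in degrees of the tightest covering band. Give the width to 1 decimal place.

95.9°

Sort the longitudes: -170.9°, -168.7°, -156.6°, -136.3°, +127.8°, +138.7°.
Eastward gaps between consecutive values (wrapping around): 2.2°, 12.1°, 20.3°, 264.1°, 10.9°, 50.4°.
Largest gap = 264.1° ⇒ minimal covering band is its complement: 360° − 264.1° = 95.9°.
Band runs from +127.8° eastward to -136.3°, crossing the antimeridian.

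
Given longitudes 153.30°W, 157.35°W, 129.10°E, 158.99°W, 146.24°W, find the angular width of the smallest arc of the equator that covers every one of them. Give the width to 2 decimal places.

Sort the longitudes: -158.99°, -157.35°, -153.30°, -146.24°, +129.10°.
Eastward gaps between consecutive values (wrapping around): 1.64°, 4.05°, 7.06°, 275.34°, 71.91°.
Largest gap = 275.34° ⇒ minimal covering band is its complement: 360° − 275.34° = 84.66°.
Band runs from +129.10° eastward to -146.24°, crossing the antimeridian.

84.66°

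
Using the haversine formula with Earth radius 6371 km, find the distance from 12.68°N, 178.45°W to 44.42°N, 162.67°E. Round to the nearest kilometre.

Δλ = 162.67 − -178.45 = 341.12°; wrapped into (−180°, 180°]: -18.88°.
Δφ = 44.42 − 12.68 = 31.74°.
a = sin²(Δφ/2) + cos φ₁ · cos φ₂ · sin²(Δλ/2) = 0.093523.
c = 2·atan2(√a, √(1−a)) = 0.62159 rad → d = 6371·c ≈ 3960.14 km.

3960 km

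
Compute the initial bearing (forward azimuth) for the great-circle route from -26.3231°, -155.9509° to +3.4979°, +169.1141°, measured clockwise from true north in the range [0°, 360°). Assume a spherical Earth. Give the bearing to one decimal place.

Δλ = 169.1141 − -155.9509 = 325.0650°; wrapped into (−180°, 180°]: -34.9350°.
θ = atan2( sin Δλ · cos φ₂ , cos φ₁ · sin φ₂ − sin φ₁ · cos φ₂ · cos Δλ )
  = atan2(-0.57158, 0.41754) = -53.852° → normalised to [0°, 360°): 306.148°.

306.1°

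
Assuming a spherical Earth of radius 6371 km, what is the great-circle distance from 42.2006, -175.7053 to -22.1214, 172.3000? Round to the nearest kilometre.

7258 km

Δλ = 172.3000 − -175.7053 = 348.0053°; wrapped into (−180°, 180°]: -11.9947°.
Δφ = -22.1214 − 42.2006 = -64.3220°.
a = sin²(Δφ/2) + cos φ₁ · cos φ₂ · sin²(Δλ/2) = 0.290835.
c = 2·atan2(√a, √(1−a)) = 1.13919 rad → d = 6371·c ≈ 7257.78 km.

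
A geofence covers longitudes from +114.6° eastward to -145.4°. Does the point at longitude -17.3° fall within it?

Band width going east from +114.6° to -145.4°: ((-145.4 − 114.6) mod 360) = 100.0°.
Offset of -17.3° east of the west edge: ((-17.3 − 114.6) mod 360) = 228.1°.
228.1° > 100.0° ⇒ outside.

No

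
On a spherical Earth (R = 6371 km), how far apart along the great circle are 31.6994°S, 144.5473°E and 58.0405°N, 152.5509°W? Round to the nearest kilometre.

Δλ = -152.5509 − 144.5473 = -297.0982°; wrapped into (−180°, 180°]: 62.9018°.
Δφ = 58.0405 − -31.6994 = 89.7399°.
a = sin²(Δφ/2) + cos φ₁ · cos φ₂ · sin²(Δλ/2) = 0.620335.
c = 2·atan2(√a, √(1−a)) = 1.81385 rad → d = 6371·c ≈ 11556.06 km.

11556 km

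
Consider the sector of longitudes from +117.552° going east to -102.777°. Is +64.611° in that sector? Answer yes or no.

No

Band width going east from +117.552° to -102.777°: ((-102.777 − 117.552) mod 360) = 139.671°.
Offset of +64.611° east of the west edge: ((64.611 − 117.552) mod 360) = 307.059°.
307.059° > 139.671° ⇒ outside.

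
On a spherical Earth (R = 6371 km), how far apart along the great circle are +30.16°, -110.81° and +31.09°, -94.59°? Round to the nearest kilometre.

Δλ = -94.59 − -110.81 = 16.22°.
Δφ = 31.09 − 30.16 = 0.93°.
a = sin²(Δφ/2) + cos φ₁ · cos φ₂ · sin²(Δλ/2) = 0.014802.
c = 2·atan2(√a, √(1−a)) = 0.24393 rad → d = 6371·c ≈ 1554.07 km.

1554 km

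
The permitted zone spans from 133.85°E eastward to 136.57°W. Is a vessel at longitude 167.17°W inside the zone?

Band width going east from +133.85° to -136.57°: ((-136.57 − 133.85) mod 360) = 89.58°.
Offset of -167.17° east of the west edge: ((-167.17 − 133.85) mod 360) = 58.98°.
58.98° ≤ 89.58° ⇒ inside.

Yes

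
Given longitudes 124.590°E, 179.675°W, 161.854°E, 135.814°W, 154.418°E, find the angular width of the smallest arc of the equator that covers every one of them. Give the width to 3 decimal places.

99.596°

Sort the longitudes: -179.675°, -135.814°, +124.590°, +154.418°, +161.854°.
Eastward gaps between consecutive values (wrapping around): 43.861°, 260.404°, 29.828°, 7.436°, 18.471°.
Largest gap = 260.404° ⇒ minimal covering band is its complement: 360° − 260.404° = 99.596°.
Band runs from +124.590° eastward to -135.814°, crossing the antimeridian.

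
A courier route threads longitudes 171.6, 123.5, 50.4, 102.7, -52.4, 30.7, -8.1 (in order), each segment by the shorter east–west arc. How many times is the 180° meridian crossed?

Leg 1: +171.6° → +123.5°, shortest Δλ = -48.1° (west) — does not cross 180°.
Leg 2: +123.5° → +50.4°, shortest Δλ = -73.1° (west) — does not cross 180°.
Leg 3: +50.4° → +102.7°, shortest Δλ = 52.3° (east) — does not cross 180°.
Leg 4: +102.7° → -52.4°, shortest Δλ = -155.1° (west) — does not cross 180°.
Leg 5: -52.4° → +30.7°, shortest Δλ = 83.1° (east) — does not cross 180°.
Leg 6: +30.7° → -8.1°, shortest Δλ = -38.8° (west) — does not cross 180°.
Total crossings: 0.

0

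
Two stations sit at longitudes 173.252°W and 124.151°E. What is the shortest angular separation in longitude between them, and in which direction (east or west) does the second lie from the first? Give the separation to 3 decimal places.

Raw difference: 124.151 − -173.252 = 297.403°.
Normalise into (−180°, 180°]: 297.403° − 360° = -62.597°.
Negative ⇒ the second point lies to the west; separation 62.597°.

62.597° west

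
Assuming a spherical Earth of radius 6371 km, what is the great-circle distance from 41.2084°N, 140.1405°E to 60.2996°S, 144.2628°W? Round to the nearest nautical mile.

Δλ = -144.2628 − 140.1405 = -284.4033°; wrapped into (−180°, 180°]: 75.5967°.
Δφ = -60.2996 − 41.2084 = -101.5080°.
a = sin²(Δφ/2) + cos φ₁ · cos φ₂ · sin²(Δλ/2) = 0.739766.
c = 2·atan2(√a, √(1−a)) = 2.07092 rad → d = 6371·c ≈ 13193.82 km ≈ 7124.09 nmi.

7124 nmi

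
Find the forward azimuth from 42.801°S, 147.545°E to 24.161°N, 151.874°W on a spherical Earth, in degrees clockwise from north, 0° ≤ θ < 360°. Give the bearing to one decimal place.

52.7°

Δλ = -151.874 − 147.545 = -299.419°; wrapped into (−180°, 180°]: 60.581°.
θ = atan2( sin Δλ · cos φ₂ , cos φ₁ · sin φ₂ − sin φ₁ · cos φ₂ · cos Δλ )
  = atan2(0.79475, 0.60482) = 52.728° → normalised to [0°, 360°): 52.728°.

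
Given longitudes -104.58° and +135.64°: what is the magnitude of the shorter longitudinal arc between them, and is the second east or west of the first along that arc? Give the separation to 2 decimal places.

Raw difference: 135.64 − -104.58 = 240.22°.
Normalise into (−180°, 180°]: 240.22° − 360° = -119.78°.
Negative ⇒ the second point lies to the west; separation 119.78°.

119.78° west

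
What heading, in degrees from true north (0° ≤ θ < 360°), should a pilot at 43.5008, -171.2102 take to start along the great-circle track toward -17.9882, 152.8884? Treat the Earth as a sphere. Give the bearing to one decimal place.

Δλ = 152.8884 − -171.2102 = 324.0986°; wrapped into (−180°, 180°]: -35.9014°.
θ = atan2( sin Δλ · cos φ₂ , cos φ₁ · sin φ₂ − sin φ₁ · cos φ₂ · cos Δλ )
  = atan2(-0.55773, -0.75435) = -143.522° → normalised to [0°, 360°): 216.478°.

216.5°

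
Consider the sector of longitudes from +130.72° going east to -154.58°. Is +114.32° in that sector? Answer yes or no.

Band width going east from +130.72° to -154.58°: ((-154.58 − 130.72) mod 360) = 74.70°.
Offset of +114.32° east of the west edge: ((114.32 − 130.72) mod 360) = 343.60°.
343.60° > 74.70° ⇒ outside.

No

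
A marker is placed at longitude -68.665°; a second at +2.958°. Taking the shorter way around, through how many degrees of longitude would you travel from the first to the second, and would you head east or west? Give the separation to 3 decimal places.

71.623° east

Raw difference: 2.958 − -68.665 = 71.623°.
Normalise into (−180°, 180°]: 71.623° stays 71.623°.
Positive ⇒ the second point lies to the east; separation 71.623°.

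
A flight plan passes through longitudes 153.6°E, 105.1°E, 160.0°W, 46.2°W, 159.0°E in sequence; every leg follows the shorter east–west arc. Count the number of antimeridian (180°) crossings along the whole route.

2

Leg 1: +153.6° → +105.1°, shortest Δλ = -48.5° (west) — does not cross 180°.
Leg 2: +105.1° → -160.0°, shortest Δλ = 94.9° (east) — crosses 180°.
Leg 3: -160.0° → -46.2°, shortest Δλ = 113.8° (east) — does not cross 180°.
Leg 4: -46.2° → +159.0°, shortest Δλ = -154.8° (west) — crosses 180°.
Total crossings: 2.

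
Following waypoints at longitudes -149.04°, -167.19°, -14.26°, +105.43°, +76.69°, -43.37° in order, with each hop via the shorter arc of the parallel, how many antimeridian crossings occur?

Leg 1: -149.04° → -167.19°, shortest Δλ = -18.15° (west) — does not cross 180°.
Leg 2: -167.19° → -14.26°, shortest Δλ = 152.93° (east) — does not cross 180°.
Leg 3: -14.26° → +105.43°, shortest Δλ = 119.69° (east) — does not cross 180°.
Leg 4: +105.43° → +76.69°, shortest Δλ = -28.74° (west) — does not cross 180°.
Leg 5: +76.69° → -43.37°, shortest Δλ = -120.06° (west) — does not cross 180°.
Total crossings: 0.

0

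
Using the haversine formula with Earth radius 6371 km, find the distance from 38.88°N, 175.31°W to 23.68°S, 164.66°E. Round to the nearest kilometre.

Δλ = 164.66 − -175.31 = 339.97°; wrapped into (−180°, 180°]: -20.03°.
Δφ = -23.68 − 38.88 = -62.56°.
a = sin²(Δφ/2) + cos φ₁ · cos φ₂ · sin²(Δλ/2) = 0.291151.
c = 2·atan2(√a, √(1−a)) = 1.13989 rad → d = 6371·c ≈ 7262.22 km.

7262 km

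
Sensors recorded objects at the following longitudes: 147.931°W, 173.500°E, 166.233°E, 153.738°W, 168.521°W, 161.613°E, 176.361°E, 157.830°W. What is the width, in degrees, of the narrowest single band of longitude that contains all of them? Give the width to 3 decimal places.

Sort the longitudes: -168.521°, -157.830°, -153.738°, -147.931°, +161.613°, +166.233°, +173.500°, +176.361°.
Eastward gaps between consecutive values (wrapping around): 10.691°, 4.092°, 5.807°, 309.544°, 4.620°, 7.267°, 2.861°, 15.118°.
Largest gap = 309.544° ⇒ minimal covering band is its complement: 360° − 309.544° = 50.456°.
Band runs from +161.613° eastward to -147.931°, crossing the antimeridian.

50.456°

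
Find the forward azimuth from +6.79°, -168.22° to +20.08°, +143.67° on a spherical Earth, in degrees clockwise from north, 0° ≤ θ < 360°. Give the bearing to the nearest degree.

Δλ = 143.67 − -168.22 = 311.89°; wrapped into (−180°, 180°]: -48.11°.
θ = atan2( sin Δλ · cos φ₂ , cos φ₁ · sin φ₂ − sin φ₁ · cos φ₂ · cos Δλ )
  = atan2(-0.69918, 0.26678) = -69.115° → normalised to [0°, 360°): 290.885°.

291°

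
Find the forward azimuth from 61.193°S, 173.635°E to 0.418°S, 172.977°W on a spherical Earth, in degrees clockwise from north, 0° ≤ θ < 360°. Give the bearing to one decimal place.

15.3°

Δλ = -172.977 − 173.635 = -346.612°; wrapped into (−180°, 180°]: 13.388°.
θ = atan2( sin Δλ · cos φ₂ , cos φ₁ · sin φ₂ − sin φ₁ · cos φ₂ · cos Δλ )
  = atan2(0.23154, 0.84890) = 15.256° → normalised to [0°, 360°): 15.256°.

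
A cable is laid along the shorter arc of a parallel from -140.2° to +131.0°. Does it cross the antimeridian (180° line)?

Naïve |131.0 − -140.2| = 271.2° > 180°, so the shorter arc goes the other way round — across 180°.
Signed shortest Δλ = ((131.0 − -140.2 + 180) mod 360) − 180 = -88.8°.
Going west by 88.8° from -140.2° passes through 180° before reaching +131.0°.

Yes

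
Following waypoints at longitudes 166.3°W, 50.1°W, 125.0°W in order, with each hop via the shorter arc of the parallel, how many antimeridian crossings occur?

0

Leg 1: -166.3° → -50.1°, shortest Δλ = 116.2° (east) — does not cross 180°.
Leg 2: -50.1° → -125.0°, shortest Δλ = -74.9° (west) — does not cross 180°.
Total crossings: 0.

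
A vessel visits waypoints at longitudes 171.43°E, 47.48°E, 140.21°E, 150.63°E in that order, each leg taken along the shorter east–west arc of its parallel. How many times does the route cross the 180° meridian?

Leg 1: +171.43° → +47.48°, shortest Δλ = -123.95° (west) — does not cross 180°.
Leg 2: +47.48° → +140.21°, shortest Δλ = 92.73° (east) — does not cross 180°.
Leg 3: +140.21° → +150.63°, shortest Δλ = 10.42° (east) — does not cross 180°.
Total crossings: 0.

0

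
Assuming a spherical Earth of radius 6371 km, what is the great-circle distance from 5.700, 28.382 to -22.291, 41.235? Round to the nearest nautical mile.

1843 nmi

Δλ = 41.235 − 28.382 = 12.853°.
Δφ = -22.291 − 5.700 = -27.991°.
a = sin²(Δφ/2) + cos φ₁ · cos φ₂ · sin²(Δλ/2) = 0.070024.
c = 2·atan2(√a, √(1−a)) = 0.53562 rad → d = 6371·c ≈ 3412.43 km ≈ 1842.57 nmi.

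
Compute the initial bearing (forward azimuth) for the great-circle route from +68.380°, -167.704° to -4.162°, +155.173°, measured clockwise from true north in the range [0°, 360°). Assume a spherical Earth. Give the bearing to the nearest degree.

Δλ = 155.173 − -167.704 = 322.877°; wrapped into (−180°, 180°]: -37.123°.
θ = atan2( sin Δλ · cos φ₂ , cos φ₁ · sin φ₂ − sin φ₁ · cos φ₂ · cos Δλ )
  = atan2(-0.60194, -0.76603) = -141.840° → normalised to [0°, 360°): 218.160°.

218°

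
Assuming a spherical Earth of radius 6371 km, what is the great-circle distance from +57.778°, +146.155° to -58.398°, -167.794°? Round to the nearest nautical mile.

7312 nmi

Δλ = -167.794 − 146.155 = -313.949°; wrapped into (−180°, 180°]: 46.051°.
Δφ = -58.398 − 57.778 = -116.176°.
a = sin²(Δφ/2) + cos φ₁ · cos φ₂ · sin²(Δλ/2) = 0.763312.
c = 2·atan2(√a, √(1−a)) = 2.12542 rad → d = 6371·c ≈ 13541.05 km ≈ 7311.58 nmi.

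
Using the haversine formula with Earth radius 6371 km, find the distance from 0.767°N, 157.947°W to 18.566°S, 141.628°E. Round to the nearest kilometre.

6937 km

Δλ = 141.628 − -157.947 = 299.575°; wrapped into (−180°, 180°]: -60.425°.
Δφ = -18.566 − 0.767 = -19.333°.
a = sin²(Δφ/2) + cos φ₁ · cos φ₂ · sin²(Δλ/2) = 0.268214.
c = 2·atan2(√a, √(1−a)) = 1.08877 rad → d = 6371·c ≈ 6936.58 km.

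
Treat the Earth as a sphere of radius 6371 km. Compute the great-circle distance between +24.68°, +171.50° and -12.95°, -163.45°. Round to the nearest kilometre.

4990 km

Δλ = -163.45 − 171.50 = -334.95°; wrapped into (−180°, 180°]: 25.05°.
Δφ = -12.95 − 24.68 = -37.63°.
a = sin²(Δφ/2) + cos φ₁ · cos φ₂ · sin²(Δλ/2) = 0.145663.
c = 2·atan2(√a, √(1−a)) = 0.78318 rad → d = 6371·c ≈ 4989.63 km.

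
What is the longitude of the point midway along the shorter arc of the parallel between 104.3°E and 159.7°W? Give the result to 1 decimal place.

152.3°E

Signed shortest Δλ from +104.3° to -159.7° is +96.0°.
Midpoint longitude = +104.3° + (+96.0°)/2 = +104.3° + 48.0° = +152.3°.
(The naïve average (+104.3 + -159.7)/2 = -27.7° is on the wrong side of the globe.)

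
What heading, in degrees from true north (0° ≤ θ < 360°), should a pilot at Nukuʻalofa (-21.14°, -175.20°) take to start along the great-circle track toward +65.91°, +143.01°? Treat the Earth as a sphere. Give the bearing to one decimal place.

Δλ = 143.01 − -175.20 = 318.21°; wrapped into (−180°, 180°]: -41.79°.
θ = atan2( sin Δλ · cos φ₂ , cos φ₁ · sin φ₂ − sin φ₁ · cos φ₂ · cos Δλ )
  = atan2(-0.27201, 0.96122) = -15.800° → normalised to [0°, 360°): 344.200°.

344.2°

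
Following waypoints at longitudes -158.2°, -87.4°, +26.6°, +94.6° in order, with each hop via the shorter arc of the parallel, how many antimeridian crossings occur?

Leg 1: -158.2° → -87.4°, shortest Δλ = 70.8° (east) — does not cross 180°.
Leg 2: -87.4° → +26.6°, shortest Δλ = 114.0° (east) — does not cross 180°.
Leg 3: +26.6° → +94.6°, shortest Δλ = 68.0° (east) — does not cross 180°.
Total crossings: 0.

0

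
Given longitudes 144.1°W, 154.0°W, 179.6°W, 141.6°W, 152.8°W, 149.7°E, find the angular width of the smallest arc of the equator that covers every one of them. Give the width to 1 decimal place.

Sort the longitudes: -179.6°, -154.0°, -152.8°, -144.1°, -141.6°, +149.7°.
Eastward gaps between consecutive values (wrapping around): 25.6°, 1.2°, 8.7°, 2.5°, 291.3°, 30.7°.
Largest gap = 291.3° ⇒ minimal covering band is its complement: 360° − 291.3° = 68.7°.
Band runs from +149.7° eastward to -141.6°, crossing the antimeridian.

68.7°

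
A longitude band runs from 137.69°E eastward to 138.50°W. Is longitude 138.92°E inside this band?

Band width going east from +137.69° to -138.50°: ((-138.50 − 137.69) mod 360) = 83.81°.
Offset of +138.92° east of the west edge: ((138.92 − 137.69) mod 360) = 1.23°.
1.23° ≤ 83.81° ⇒ inside.

Yes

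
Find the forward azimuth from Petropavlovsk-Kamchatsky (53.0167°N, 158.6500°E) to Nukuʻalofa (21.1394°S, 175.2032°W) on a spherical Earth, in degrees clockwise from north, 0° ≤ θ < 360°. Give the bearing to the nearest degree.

Δλ = -175.2032 − 158.6500 = -333.8532°; wrapped into (−180°, 180°]: 26.1468°.
θ = atan2( sin Δλ · cos φ₂ , cos φ₁ · sin φ₂ − sin φ₁ · cos φ₂ · cos Δλ )
  = atan2(0.41102, -0.88577) = 155.108° → normalised to [0°, 360°): 155.108°.

155°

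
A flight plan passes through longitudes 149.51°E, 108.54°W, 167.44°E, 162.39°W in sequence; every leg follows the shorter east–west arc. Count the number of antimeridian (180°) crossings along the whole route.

3

Leg 1: +149.51° → -108.54°, shortest Δλ = 101.95° (east) — crosses 180°.
Leg 2: -108.54° → +167.44°, shortest Δλ = -84.02° (west) — crosses 180°.
Leg 3: +167.44° → -162.39°, shortest Δλ = 30.17° (east) — crosses 180°.
Total crossings: 3.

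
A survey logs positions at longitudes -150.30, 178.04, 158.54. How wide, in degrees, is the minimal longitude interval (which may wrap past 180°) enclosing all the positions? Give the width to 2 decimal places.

Sort the longitudes: -150.30°, +158.54°, +178.04°.
Eastward gaps between consecutive values (wrapping around): 308.84°, 19.50°, 31.66°.
Largest gap = 308.84° ⇒ minimal covering band is its complement: 360° − 308.84° = 51.16°.
Band runs from +158.54° eastward to -150.30°, crossing the antimeridian.

51.16°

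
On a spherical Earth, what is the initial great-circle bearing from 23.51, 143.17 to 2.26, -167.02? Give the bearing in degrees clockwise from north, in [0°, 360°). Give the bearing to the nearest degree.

106°

Δλ = -167.02 − 143.17 = -310.19°; wrapped into (−180°, 180°]: 49.81°.
θ = atan2( sin Δλ · cos φ₂ , cos φ₁ · sin φ₂ − sin φ₁ · cos φ₂ · cos Δλ )
  = atan2(0.76331, -0.22106) = 106.152° → normalised to [0°, 360°): 106.152°.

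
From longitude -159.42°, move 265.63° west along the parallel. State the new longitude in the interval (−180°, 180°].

-65.05°

Start at -159.42°; shift −265.63° → -425.05°.
-425.05° lies outside (−180°, 180°]; add 360° → -65.05°.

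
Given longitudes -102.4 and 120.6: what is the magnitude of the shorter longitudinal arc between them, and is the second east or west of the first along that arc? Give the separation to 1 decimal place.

Raw difference: 120.6 − -102.4 = 223.0°.
Normalise into (−180°, 180°]: 223.0° − 360° = -137.0°.
Negative ⇒ the second point lies to the west; separation 137.0°.

137.0° west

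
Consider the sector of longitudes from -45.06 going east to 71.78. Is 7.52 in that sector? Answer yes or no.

Yes

Band width going east from -45.06° to +71.78°: ((71.78 − -45.06) mod 360) = 116.84°.
Offset of +7.52° east of the west edge: ((7.52 − -45.06) mod 360) = 52.58°.
52.58° ≤ 116.84° ⇒ inside.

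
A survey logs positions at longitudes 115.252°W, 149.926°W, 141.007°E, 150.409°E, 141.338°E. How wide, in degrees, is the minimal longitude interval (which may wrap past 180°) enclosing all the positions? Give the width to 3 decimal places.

Sort the longitudes: -149.926°, -115.252°, +141.007°, +141.338°, +150.409°.
Eastward gaps between consecutive values (wrapping around): 34.674°, 256.259°, 0.331°, 9.071°, 59.665°.
Largest gap = 256.259° ⇒ minimal covering band is its complement: 360° − 256.259° = 103.741°.
Band runs from +141.007° eastward to -115.252°, crossing the antimeridian.

103.741°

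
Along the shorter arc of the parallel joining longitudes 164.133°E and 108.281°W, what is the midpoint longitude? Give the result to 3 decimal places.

152.074°W

Signed shortest Δλ from +164.133° to -108.281° is +87.586°.
Midpoint longitude = +164.133° + (+87.586°)/2 = +164.133° + 43.793° = +207.926°.
Normalise into (−180°, 180°]: -152.074°.
(The naïve average (+164.133 + -108.281)/2 = 27.926° is on the wrong side of the globe.)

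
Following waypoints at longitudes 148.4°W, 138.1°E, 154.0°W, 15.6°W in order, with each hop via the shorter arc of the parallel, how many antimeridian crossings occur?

Leg 1: -148.4° → +138.1°, shortest Δλ = -73.5° (west) — crosses 180°.
Leg 2: +138.1° → -154.0°, shortest Δλ = 67.9° (east) — crosses 180°.
Leg 3: -154.0° → -15.6°, shortest Δλ = 138.4° (east) — does not cross 180°.
Total crossings: 2.

2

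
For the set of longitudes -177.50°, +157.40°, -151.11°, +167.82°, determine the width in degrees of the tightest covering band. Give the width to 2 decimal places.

51.49°

Sort the longitudes: -177.50°, -151.11°, +157.40°, +167.82°.
Eastward gaps between consecutive values (wrapping around): 26.39°, 308.51°, 10.42°, 14.68°.
Largest gap = 308.51° ⇒ minimal covering band is its complement: 360° − 308.51° = 51.49°.
Band runs from +157.40° eastward to -151.11°, crossing the antimeridian.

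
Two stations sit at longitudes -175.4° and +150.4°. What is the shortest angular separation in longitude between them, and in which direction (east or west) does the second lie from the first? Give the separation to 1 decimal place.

34.2° west

Raw difference: 150.4 − -175.4 = 325.8°.
Normalise into (−180°, 180°]: 325.8° − 360° = -34.2°.
Negative ⇒ the second point lies to the west; separation 34.2°.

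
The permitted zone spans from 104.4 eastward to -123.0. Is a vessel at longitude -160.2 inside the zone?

Band width going east from +104.4° to -123.0°: ((-123.0 − 104.4) mod 360) = 132.6°.
Offset of -160.2° east of the west edge: ((-160.2 − 104.4) mod 360) = 95.4°.
95.4° ≤ 132.6° ⇒ inside.

Yes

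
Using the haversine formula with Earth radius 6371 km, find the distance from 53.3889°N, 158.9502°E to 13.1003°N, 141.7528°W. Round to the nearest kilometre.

Δλ = -141.7528 − 158.9502 = -300.7030°; wrapped into (−180°, 180°]: 59.2970°.
Δφ = 13.1003 − 53.3889 = -40.2886°.
a = sin²(Δφ/2) + cos φ₁ · cos φ₂ · sin²(Δλ/2) = 0.260741.
c = 2·atan2(√a, √(1−a)) = 1.07183 rad → d = 6371·c ≈ 6828.63 km.

6829 km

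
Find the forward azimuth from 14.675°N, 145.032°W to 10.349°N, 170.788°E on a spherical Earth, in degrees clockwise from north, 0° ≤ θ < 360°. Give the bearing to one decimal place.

Δλ = 170.788 − -145.032 = 315.820°; wrapped into (−180°, 180°]: -44.180°.
θ = atan2( sin Δλ · cos φ₂ , cos φ₁ · sin φ₂ − sin φ₁ · cos φ₂ · cos Δλ )
  = atan2(-0.68558, -0.00494) = -90.413° → normalised to [0°, 360°): 269.587°.

269.6°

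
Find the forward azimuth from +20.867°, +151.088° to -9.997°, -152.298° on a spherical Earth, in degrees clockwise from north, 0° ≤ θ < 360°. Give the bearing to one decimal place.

Δλ = -152.298 − 151.088 = -303.386°; wrapped into (−180°, 180°]: 56.614°.
θ = atan2( sin Δλ · cos φ₂ , cos φ₁ · sin φ₂ − sin φ₁ · cos φ₂ · cos Δλ )
  = atan2(0.82230, -0.35524) = 113.365° → normalised to [0°, 360°): 113.365°.

113.4°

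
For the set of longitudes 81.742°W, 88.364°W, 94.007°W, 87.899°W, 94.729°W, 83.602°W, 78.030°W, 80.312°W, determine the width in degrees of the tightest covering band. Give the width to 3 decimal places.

16.699°

Sort the longitudes: -94.729°, -94.007°, -88.364°, -87.899°, -83.602°, -81.742°, -80.312°, -78.030°.
Eastward gaps between consecutive values (wrapping around): 0.722°, 5.643°, 0.465°, 4.297°, 1.860°, 1.430°, 2.282°, 343.301°.
Largest gap = 343.301° ⇒ minimal covering band is its complement: 360° − 343.301° = 16.699°.
Band runs from -94.729° eastward to -78.030°.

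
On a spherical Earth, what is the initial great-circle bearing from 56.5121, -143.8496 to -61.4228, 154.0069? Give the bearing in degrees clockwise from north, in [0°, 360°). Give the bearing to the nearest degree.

212°

Δλ = 154.0069 − -143.8496 = 297.8565°; wrapped into (−180°, 180°]: -62.1435°.
θ = atan2( sin Δλ · cos φ₂ , cos φ₁ · sin φ₂ − sin φ₁ · cos φ₂ · cos Δλ )
  = atan2(-0.42291, -0.67095) = -147.776° → normalised to [0°, 360°): 212.224°.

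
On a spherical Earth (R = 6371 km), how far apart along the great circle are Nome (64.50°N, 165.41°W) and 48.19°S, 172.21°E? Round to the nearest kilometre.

12681 km

Δλ = 172.21 − -165.41 = 337.62°; wrapped into (−180°, 180°]: -22.38°.
Δφ = -48.19 − 64.50 = -112.69°.
a = sin²(Δφ/2) + cos φ₁ · cos φ₂ · sin²(Δλ/2) = 0.703681.
c = 2·atan2(√a, √(1−a)) = 1.99036 rad → d = 6371·c ≈ 12680.59 km.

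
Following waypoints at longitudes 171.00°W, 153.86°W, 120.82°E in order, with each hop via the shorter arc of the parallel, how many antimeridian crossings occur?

1

Leg 1: -171.00° → -153.86°, shortest Δλ = 17.14° (east) — does not cross 180°.
Leg 2: -153.86° → +120.82°, shortest Δλ = -85.32° (west) — crosses 180°.
Total crossings: 1.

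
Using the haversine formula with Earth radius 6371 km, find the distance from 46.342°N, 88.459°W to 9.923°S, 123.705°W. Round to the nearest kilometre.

Δλ = -123.705 − -88.459 = -35.246°.
Δφ = -9.923 − 46.342 = -56.265°.
a = sin²(Δφ/2) + cos φ₁ · cos φ₂ · sin²(Δλ/2) = 0.284654.
c = 2·atan2(√a, √(1−a)) = 1.12554 rad → d = 6371·c ≈ 7170.80 km.

7171 km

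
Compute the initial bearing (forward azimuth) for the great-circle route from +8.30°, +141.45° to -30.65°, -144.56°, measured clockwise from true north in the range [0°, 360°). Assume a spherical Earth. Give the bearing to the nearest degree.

Δλ = -144.56 − 141.45 = -286.01°; wrapped into (−180°, 180°]: 73.99°.
θ = atan2( sin Δλ · cos φ₂ , cos φ₁ · sin φ₂ − sin φ₁ · cos φ₂ · cos Δλ )
  = atan2(0.82693, -0.53870) = 123.082° → normalised to [0°, 360°): 123.082°.

123°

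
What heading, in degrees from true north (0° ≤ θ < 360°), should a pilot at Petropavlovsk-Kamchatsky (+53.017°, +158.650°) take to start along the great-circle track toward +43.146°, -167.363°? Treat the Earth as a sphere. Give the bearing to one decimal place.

Δλ = -167.363 − 158.650 = -326.013°; wrapped into (−180°, 180°]: 33.987°.
θ = atan2( sin Δλ · cos φ₂ , cos φ₁ · sin φ₂ − sin φ₁ · cos φ₂ · cos Δλ )
  = atan2(0.40786, -0.07186) = 99.993° → normalised to [0°, 360°): 99.993°.

100.0°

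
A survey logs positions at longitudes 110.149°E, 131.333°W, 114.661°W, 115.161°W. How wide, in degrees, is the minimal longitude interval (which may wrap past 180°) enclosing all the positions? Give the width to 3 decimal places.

135.190°

Sort the longitudes: -131.333°, -115.161°, -114.661°, +110.149°.
Eastward gaps between consecutive values (wrapping around): 16.172°, 0.500°, 224.810°, 118.518°.
Largest gap = 224.810° ⇒ minimal covering band is its complement: 360° − 224.810° = 135.190°.
Band runs from +110.149° eastward to -114.661°, crossing the antimeridian.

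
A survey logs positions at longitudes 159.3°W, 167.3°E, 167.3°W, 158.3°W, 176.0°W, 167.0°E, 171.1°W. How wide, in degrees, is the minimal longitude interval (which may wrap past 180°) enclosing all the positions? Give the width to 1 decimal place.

Sort the longitudes: -176.0°, -171.1°, -167.3°, -159.3°, -158.3°, +167.0°, +167.3°.
Eastward gaps between consecutive values (wrapping around): 4.9°, 3.8°, 8.0°, 1.0°, 325.3°, 0.3°, 16.7°.
Largest gap = 325.3° ⇒ minimal covering band is its complement: 360° − 325.3° = 34.7°.
Band runs from +167.0° eastward to -158.3°, crossing the antimeridian.

34.7°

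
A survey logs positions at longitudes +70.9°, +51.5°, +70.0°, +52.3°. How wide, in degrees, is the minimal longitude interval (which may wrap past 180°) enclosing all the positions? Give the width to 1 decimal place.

19.4°

Sort the longitudes: +51.5°, +52.3°, +70.0°, +70.9°.
Eastward gaps between consecutive values (wrapping around): 0.8°, 17.7°, 0.9°, 340.6°.
Largest gap = 340.6° ⇒ minimal covering band is its complement: 360° − 340.6° = 19.4°.
Band runs from +51.5° eastward to +70.9°.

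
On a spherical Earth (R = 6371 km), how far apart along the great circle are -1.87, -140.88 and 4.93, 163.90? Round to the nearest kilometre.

Δλ = 163.90 − -140.88 = 304.78°; wrapped into (−180°, 180°]: -55.22°.
Δφ = 4.93 − -1.87 = 6.80°.
a = sin²(Δφ/2) + cos φ₁ · cos φ₂ · sin²(Δλ/2) = 0.217395.
c = 2·atan2(√a, √(1−a)) = 0.97011 rad → d = 6371·c ≈ 6180.56 km.

6181 km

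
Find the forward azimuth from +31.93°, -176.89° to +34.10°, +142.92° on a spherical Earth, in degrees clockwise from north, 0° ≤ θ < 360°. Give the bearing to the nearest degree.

Δλ = 142.92 − -176.89 = 319.81°; wrapped into (−180°, 180°]: -40.19°.
θ = atan2( sin Δλ · cos φ₂ , cos φ₁ · sin φ₂ − sin φ₁ · cos φ₂ · cos Δλ )
  = atan2(-0.53437, 0.14126) = -75.193° → normalised to [0°, 360°): 284.807°.

285°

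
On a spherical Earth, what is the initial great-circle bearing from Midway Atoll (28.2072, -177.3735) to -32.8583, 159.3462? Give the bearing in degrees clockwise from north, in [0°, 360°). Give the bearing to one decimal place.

Δλ = 159.3462 − -177.3735 = 336.7197°; wrapped into (−180°, 180°]: -23.2803°.
θ = atan2( sin Δλ · cos φ₂ , cos φ₁ · sin φ₂ − sin φ₁ · cos φ₂ · cos Δλ )
  = atan2(-0.33200, -0.84285) = -158.500° → normalised to [0°, 360°): 201.500°.

201.5°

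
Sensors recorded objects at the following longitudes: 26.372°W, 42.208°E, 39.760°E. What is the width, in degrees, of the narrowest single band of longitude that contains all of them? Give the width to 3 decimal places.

Sort the longitudes: -26.372°, +39.760°, +42.208°.
Eastward gaps between consecutive values (wrapping around): 66.132°, 2.448°, 291.420°.
Largest gap = 291.420° ⇒ minimal covering band is its complement: 360° − 291.420° = 68.580°.
Band runs from -26.372° eastward to +42.208°.

68.580°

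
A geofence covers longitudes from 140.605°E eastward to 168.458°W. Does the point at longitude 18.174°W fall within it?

Band width going east from +140.605° to -168.458°: ((-168.458 − 140.605) mod 360) = 50.937°.
Offset of -18.174° east of the west edge: ((-18.174 − 140.605) mod 360) = 201.221°.
201.221° > 50.937° ⇒ outside.

No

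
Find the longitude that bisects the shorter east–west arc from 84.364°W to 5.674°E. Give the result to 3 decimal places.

Signed shortest Δλ from -84.364° to +5.674° is +90.038°.
Midpoint longitude = -84.364° + (+90.038°)/2 = -84.364° + 45.019° = -39.345°.

39.345°W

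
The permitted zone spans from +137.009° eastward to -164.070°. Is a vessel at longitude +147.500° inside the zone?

Yes

Band width going east from +137.009° to -164.070°: ((-164.070 − 137.009) mod 360) = 58.921°.
Offset of +147.500° east of the west edge: ((147.500 − 137.009) mod 360) = 10.491°.
10.491° ≤ 58.921° ⇒ inside.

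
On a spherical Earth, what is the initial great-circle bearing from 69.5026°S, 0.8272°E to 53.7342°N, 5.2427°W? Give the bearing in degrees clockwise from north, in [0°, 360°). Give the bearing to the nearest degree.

Δλ = -5.2427 − 0.8272 = -6.0699°.
θ = atan2( sin Δλ · cos φ₂ , cos φ₁ · sin φ₂ − sin φ₁ · cos φ₂ · cos Δλ )
  = atan2(-0.06255, 0.83331) = -4.293° → normalised to [0°, 360°): 355.707°.

356°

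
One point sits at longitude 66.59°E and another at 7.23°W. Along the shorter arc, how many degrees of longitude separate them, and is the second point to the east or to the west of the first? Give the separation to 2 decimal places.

73.82° west

Raw difference: -7.23 − 66.59 = -73.82°.
Normalise into (−180°, 180°]: -73.82° stays -73.82°.
Negative ⇒ the second point lies to the west; separation 73.82°.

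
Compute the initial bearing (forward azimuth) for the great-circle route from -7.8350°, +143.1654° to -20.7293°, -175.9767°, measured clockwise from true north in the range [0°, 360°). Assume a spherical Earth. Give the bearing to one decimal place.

Δλ = -175.9767 − 143.1654 = -319.1421°; wrapped into (−180°, 180°]: 40.8579°.
θ = atan2( sin Δλ · cos φ₂ , cos φ₁ · sin φ₂ − sin φ₁ · cos φ₂ · cos Δλ )
  = atan2(0.61184, -0.25422) = 112.563° → normalised to [0°, 360°): 112.563°.

112.6°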